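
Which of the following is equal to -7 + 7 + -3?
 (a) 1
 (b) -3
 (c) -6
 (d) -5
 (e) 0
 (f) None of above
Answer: b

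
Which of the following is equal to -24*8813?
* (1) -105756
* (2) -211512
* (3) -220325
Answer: 2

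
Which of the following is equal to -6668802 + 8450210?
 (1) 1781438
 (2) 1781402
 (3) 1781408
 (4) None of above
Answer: 3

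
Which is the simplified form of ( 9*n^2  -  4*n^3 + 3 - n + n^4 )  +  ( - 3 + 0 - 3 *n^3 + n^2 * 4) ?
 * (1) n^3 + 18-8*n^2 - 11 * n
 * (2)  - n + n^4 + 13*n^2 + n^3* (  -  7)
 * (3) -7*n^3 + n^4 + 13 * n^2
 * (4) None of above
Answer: 2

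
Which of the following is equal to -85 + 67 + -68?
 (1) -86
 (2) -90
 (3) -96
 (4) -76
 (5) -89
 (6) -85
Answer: 1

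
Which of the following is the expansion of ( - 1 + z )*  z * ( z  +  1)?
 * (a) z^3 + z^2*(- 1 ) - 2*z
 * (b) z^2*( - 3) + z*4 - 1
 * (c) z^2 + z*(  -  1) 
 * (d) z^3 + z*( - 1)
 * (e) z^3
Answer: d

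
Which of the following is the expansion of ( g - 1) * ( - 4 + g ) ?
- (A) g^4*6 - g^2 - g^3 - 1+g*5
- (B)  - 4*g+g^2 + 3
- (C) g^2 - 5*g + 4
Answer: C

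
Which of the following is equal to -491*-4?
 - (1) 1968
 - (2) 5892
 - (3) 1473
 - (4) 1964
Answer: 4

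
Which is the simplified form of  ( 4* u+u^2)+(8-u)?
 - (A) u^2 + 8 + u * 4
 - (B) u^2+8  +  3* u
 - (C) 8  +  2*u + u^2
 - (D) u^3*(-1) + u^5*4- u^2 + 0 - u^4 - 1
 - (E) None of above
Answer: B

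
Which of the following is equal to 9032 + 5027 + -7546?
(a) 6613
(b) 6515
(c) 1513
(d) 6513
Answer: d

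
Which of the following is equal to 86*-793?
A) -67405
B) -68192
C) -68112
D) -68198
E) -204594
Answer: D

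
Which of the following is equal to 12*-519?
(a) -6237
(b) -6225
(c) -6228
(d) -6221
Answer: c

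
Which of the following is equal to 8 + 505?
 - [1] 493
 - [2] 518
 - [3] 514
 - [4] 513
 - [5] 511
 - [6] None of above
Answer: 4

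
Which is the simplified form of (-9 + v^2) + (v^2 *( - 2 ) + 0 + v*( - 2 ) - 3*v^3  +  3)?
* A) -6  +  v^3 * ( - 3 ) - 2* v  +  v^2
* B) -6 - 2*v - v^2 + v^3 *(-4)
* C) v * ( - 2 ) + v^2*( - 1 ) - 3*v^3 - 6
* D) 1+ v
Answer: C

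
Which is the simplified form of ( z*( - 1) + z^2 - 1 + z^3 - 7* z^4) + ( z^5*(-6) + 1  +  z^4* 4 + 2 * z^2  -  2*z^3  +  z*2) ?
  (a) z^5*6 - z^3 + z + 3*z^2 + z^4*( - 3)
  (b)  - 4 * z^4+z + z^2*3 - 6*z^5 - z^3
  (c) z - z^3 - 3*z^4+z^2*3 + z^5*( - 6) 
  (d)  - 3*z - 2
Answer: c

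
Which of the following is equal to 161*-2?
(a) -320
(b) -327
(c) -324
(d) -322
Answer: d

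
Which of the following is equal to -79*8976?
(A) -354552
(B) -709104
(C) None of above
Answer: B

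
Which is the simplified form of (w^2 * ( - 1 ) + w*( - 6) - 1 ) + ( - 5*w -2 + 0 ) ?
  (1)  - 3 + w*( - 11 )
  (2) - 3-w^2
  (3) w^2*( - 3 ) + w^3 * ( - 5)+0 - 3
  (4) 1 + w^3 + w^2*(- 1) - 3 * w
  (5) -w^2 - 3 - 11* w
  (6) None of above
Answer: 5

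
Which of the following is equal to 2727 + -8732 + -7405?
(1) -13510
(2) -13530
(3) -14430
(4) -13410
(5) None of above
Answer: 4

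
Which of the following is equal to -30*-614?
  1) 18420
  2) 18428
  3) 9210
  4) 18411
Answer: 1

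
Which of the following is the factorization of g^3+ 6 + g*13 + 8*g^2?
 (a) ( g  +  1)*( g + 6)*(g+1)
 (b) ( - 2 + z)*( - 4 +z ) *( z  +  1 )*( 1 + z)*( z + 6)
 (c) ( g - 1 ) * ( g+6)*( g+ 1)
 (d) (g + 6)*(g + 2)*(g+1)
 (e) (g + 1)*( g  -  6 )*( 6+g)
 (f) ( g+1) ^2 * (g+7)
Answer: a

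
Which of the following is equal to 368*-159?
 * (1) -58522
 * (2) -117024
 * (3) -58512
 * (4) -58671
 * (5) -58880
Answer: 3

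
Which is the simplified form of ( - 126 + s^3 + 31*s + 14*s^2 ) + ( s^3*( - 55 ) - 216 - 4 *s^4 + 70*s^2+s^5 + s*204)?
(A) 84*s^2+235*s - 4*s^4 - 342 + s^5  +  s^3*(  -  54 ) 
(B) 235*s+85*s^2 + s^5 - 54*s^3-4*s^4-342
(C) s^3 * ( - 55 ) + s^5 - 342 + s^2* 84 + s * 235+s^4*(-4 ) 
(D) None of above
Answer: A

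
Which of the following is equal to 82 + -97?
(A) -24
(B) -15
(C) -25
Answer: B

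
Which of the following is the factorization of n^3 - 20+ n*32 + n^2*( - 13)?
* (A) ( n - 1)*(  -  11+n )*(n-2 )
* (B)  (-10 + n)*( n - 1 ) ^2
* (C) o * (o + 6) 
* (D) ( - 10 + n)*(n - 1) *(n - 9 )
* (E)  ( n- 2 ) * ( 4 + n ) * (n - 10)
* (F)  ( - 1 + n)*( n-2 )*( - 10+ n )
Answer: F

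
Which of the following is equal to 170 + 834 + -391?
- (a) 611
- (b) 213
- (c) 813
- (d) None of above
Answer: d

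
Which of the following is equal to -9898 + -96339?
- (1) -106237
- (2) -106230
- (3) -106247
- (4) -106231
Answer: 1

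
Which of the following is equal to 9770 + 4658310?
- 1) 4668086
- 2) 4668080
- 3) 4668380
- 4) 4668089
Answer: 2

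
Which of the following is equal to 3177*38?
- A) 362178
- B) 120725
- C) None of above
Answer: C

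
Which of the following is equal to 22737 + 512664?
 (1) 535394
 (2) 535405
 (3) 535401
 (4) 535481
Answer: 3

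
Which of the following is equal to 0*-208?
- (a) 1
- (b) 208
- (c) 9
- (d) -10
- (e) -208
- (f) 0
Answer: f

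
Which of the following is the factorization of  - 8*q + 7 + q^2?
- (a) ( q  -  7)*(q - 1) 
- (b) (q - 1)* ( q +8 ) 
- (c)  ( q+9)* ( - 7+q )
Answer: a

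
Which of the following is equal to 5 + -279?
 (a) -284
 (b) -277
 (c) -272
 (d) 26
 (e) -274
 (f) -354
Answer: e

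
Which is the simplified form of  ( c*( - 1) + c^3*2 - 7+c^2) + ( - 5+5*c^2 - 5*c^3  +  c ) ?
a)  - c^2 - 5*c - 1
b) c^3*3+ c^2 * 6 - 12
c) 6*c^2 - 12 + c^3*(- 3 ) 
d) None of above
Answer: c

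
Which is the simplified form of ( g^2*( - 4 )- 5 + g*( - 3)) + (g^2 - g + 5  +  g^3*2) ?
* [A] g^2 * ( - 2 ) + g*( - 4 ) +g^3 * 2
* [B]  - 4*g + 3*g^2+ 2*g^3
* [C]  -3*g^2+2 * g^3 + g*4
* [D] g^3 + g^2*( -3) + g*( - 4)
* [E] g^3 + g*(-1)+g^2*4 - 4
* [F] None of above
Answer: F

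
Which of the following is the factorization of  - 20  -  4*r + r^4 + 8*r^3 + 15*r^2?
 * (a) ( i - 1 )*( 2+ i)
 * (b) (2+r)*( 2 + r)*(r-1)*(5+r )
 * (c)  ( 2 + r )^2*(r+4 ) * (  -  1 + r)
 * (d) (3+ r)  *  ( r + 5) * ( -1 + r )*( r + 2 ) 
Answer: b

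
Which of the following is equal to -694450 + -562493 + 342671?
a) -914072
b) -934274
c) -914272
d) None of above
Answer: c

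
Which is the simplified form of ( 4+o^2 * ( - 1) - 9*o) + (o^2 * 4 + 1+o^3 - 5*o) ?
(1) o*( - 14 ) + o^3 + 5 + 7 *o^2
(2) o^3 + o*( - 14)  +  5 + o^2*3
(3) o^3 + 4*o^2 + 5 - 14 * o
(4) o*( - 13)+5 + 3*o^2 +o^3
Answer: 2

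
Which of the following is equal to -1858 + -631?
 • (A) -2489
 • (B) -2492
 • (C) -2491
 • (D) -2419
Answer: A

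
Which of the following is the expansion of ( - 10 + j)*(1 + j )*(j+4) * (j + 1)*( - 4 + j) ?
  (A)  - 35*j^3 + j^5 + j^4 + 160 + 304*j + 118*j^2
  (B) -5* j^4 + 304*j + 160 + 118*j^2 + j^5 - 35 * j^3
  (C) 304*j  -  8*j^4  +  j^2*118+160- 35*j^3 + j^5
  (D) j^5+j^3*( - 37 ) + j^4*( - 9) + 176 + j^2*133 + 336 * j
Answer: C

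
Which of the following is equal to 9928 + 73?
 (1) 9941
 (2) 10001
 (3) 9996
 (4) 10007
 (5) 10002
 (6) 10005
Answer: 2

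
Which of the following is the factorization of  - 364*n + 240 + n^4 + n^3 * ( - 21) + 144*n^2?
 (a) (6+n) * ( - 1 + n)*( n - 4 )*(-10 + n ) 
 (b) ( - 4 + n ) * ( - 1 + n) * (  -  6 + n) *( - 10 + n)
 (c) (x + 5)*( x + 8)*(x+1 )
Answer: b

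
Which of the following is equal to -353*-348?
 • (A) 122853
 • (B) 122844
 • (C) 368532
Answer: B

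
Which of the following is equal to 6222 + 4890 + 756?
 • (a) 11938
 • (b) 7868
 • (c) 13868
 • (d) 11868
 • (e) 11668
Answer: d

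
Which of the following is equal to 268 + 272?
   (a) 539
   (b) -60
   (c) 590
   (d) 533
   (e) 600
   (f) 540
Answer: f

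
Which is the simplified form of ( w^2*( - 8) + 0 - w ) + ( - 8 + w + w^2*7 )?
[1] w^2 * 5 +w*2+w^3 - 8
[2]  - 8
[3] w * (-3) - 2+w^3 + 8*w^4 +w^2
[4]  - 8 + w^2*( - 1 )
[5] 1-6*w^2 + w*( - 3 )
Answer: 4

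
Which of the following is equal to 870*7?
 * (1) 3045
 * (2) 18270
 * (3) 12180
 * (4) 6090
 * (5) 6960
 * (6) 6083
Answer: 4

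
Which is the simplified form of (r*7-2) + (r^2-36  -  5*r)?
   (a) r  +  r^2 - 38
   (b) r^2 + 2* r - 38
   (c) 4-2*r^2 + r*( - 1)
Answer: b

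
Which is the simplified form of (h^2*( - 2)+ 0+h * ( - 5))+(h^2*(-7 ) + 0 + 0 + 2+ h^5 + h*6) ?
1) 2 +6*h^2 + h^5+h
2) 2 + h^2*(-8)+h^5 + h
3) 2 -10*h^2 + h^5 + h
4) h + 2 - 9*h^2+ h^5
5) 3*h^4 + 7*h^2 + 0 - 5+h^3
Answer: 4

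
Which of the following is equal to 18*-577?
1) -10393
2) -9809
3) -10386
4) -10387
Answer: 3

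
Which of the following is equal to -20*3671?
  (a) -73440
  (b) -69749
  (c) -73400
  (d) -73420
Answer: d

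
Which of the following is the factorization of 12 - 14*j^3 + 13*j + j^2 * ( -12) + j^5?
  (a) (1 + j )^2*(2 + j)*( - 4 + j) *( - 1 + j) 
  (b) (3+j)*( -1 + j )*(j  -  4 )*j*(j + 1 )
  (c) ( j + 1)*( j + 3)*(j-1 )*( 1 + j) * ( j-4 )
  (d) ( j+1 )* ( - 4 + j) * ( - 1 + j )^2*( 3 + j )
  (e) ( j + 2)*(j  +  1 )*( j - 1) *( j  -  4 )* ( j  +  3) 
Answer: c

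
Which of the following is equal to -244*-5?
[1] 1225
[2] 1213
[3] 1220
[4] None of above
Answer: 3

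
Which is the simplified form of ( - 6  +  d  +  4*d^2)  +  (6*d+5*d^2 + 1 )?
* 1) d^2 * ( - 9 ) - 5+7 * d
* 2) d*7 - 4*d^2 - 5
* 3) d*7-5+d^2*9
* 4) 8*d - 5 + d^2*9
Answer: 3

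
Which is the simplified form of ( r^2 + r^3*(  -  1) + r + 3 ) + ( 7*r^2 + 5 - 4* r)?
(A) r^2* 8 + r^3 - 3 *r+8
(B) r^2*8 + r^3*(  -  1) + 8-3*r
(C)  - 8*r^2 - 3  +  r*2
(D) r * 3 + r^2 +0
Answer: B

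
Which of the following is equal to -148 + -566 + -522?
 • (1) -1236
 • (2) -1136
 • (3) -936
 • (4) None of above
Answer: 1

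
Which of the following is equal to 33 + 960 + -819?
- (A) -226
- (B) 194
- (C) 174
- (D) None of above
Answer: C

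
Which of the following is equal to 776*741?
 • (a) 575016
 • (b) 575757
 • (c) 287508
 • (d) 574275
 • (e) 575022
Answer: a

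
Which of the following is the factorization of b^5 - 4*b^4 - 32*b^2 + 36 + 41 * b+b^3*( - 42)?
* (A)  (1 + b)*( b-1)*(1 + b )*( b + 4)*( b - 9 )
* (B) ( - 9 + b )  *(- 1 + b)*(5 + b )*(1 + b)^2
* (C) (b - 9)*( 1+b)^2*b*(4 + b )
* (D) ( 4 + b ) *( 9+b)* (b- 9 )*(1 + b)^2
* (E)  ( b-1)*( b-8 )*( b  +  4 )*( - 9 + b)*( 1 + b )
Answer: A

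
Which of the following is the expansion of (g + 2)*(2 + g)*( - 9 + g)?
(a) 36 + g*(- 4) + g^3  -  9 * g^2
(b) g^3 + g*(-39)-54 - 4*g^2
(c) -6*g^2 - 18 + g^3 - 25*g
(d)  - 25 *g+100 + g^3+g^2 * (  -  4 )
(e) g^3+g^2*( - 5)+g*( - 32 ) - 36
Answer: e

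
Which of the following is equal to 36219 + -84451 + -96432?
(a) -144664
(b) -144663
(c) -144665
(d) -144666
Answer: a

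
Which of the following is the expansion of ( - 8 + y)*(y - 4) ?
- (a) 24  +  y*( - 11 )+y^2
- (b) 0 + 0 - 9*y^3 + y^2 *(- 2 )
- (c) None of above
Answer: c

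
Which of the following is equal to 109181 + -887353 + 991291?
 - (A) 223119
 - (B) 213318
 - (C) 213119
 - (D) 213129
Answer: C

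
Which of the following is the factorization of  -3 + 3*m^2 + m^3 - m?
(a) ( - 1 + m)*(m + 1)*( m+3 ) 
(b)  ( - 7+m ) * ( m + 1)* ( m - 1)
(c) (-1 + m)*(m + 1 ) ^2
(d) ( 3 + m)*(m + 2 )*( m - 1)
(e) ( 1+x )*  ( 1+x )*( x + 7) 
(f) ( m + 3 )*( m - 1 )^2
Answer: a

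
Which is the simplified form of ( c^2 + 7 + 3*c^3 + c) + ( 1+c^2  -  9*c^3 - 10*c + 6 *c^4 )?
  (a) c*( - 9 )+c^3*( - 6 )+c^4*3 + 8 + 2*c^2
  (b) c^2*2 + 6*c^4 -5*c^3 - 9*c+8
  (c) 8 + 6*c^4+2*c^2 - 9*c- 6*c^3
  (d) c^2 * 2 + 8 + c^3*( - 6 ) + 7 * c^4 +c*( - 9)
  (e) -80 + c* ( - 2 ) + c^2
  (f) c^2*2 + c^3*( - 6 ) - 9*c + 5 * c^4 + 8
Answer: c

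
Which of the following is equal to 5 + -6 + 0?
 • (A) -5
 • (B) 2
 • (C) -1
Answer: C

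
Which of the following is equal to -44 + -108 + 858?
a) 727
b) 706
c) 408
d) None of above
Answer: b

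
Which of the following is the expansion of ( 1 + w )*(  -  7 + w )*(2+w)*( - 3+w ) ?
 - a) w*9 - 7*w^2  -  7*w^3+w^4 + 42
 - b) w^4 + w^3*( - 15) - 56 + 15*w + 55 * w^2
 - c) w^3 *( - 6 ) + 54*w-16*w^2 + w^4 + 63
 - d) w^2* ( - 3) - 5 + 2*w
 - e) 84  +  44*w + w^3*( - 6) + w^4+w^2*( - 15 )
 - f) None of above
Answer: f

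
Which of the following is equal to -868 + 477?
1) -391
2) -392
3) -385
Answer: 1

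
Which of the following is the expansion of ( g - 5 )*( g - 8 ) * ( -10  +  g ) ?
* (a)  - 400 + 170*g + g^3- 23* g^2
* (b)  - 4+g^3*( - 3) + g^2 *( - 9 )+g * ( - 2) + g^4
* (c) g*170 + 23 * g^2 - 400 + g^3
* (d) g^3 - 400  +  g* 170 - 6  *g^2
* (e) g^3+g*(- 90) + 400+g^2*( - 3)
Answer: a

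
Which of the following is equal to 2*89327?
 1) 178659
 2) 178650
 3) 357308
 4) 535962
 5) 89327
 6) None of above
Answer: 6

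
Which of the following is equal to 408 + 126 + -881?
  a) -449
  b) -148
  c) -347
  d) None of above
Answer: c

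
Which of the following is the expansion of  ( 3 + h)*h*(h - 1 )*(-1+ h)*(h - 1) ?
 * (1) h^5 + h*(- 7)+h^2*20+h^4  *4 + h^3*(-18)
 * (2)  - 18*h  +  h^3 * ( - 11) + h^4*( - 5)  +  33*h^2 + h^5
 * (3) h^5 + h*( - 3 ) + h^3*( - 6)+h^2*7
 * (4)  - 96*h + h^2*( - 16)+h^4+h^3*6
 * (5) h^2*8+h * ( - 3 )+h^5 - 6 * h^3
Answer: 5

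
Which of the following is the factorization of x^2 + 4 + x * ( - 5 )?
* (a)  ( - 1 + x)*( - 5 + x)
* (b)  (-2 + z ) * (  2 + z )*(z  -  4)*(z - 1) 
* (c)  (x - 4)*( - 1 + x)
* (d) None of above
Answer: c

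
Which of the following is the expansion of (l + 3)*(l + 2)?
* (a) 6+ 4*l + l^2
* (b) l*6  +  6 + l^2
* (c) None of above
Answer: c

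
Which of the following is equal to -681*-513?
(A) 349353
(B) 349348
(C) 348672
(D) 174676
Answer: A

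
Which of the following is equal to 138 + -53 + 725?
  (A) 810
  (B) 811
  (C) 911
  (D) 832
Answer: A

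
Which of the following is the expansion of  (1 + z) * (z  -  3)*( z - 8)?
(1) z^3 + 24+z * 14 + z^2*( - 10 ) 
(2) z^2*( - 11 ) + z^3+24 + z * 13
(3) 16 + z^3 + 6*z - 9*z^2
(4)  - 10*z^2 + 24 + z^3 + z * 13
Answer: 4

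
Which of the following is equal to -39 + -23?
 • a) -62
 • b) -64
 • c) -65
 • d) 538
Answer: a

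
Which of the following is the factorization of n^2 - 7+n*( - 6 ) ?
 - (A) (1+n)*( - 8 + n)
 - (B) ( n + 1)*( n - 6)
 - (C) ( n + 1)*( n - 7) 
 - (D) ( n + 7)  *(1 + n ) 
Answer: C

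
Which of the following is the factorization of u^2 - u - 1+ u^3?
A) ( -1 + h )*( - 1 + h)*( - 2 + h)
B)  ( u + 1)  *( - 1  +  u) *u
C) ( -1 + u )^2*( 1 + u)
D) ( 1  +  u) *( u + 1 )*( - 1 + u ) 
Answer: D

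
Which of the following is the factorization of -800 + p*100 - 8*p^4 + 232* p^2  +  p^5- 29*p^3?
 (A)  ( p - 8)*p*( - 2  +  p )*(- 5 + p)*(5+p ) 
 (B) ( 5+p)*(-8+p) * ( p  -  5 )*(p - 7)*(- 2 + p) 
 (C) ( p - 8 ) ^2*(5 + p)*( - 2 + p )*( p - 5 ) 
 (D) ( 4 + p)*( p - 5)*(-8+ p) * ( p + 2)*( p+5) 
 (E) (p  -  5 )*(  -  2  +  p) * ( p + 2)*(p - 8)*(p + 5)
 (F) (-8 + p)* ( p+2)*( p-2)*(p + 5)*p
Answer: E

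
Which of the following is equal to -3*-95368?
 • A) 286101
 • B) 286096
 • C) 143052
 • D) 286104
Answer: D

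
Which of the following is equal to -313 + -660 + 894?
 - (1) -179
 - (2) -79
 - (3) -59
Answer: 2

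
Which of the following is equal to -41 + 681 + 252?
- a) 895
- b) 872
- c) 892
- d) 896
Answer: c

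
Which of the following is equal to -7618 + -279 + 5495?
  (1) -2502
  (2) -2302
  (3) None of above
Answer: 3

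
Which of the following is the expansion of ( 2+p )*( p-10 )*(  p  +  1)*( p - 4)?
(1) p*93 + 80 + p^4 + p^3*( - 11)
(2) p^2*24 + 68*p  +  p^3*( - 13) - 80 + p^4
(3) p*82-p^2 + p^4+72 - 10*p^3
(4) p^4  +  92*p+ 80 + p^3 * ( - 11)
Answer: 4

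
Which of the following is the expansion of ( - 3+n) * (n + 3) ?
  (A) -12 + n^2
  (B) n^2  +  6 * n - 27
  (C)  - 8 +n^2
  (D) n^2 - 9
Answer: D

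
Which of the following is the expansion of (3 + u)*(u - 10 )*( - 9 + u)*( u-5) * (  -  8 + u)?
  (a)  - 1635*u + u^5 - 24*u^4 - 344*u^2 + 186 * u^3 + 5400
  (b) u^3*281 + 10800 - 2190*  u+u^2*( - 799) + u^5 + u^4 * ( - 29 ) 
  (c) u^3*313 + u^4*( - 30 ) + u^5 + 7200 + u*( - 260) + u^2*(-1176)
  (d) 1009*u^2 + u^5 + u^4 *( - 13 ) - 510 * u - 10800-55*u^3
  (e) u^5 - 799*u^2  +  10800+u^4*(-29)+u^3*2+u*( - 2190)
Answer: b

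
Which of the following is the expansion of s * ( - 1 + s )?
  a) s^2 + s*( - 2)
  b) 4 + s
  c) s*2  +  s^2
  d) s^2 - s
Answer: d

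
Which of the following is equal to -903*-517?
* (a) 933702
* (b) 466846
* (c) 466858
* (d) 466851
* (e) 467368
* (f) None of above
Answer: d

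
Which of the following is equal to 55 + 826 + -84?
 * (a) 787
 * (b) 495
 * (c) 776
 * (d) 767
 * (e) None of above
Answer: e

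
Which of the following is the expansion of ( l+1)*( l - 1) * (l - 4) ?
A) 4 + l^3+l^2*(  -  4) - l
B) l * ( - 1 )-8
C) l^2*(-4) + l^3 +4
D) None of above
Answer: A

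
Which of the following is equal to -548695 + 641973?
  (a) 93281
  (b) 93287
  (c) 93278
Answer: c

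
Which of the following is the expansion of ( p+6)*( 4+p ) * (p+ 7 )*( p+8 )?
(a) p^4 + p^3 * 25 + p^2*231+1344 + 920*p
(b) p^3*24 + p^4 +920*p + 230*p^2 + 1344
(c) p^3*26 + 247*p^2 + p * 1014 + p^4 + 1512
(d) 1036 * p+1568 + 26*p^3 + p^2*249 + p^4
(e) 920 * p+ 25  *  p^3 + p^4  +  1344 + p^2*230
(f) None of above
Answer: e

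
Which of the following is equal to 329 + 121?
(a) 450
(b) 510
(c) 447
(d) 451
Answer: a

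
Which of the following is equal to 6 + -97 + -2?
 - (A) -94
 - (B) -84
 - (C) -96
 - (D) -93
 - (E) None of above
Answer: D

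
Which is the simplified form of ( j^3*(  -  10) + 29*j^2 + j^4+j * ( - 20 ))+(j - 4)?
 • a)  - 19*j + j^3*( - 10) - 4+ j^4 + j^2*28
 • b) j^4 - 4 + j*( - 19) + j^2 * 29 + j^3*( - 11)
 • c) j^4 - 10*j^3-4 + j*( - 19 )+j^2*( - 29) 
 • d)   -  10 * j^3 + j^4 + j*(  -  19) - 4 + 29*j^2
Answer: d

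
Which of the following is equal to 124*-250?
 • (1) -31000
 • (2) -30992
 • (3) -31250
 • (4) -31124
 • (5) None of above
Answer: 1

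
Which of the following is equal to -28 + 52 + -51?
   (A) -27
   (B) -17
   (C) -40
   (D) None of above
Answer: A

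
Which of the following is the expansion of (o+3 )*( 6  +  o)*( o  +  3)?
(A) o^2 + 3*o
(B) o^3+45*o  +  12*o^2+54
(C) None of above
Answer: B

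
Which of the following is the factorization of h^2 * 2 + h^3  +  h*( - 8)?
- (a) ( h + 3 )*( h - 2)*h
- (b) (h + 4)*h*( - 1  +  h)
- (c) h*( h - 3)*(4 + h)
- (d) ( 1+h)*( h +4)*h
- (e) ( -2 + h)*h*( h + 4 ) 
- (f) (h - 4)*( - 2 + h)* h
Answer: e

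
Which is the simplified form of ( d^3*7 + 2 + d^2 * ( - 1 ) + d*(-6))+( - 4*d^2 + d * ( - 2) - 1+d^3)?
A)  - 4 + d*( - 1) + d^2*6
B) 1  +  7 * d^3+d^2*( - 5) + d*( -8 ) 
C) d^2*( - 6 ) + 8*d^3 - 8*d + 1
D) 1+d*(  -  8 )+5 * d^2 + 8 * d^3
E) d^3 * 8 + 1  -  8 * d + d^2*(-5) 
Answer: E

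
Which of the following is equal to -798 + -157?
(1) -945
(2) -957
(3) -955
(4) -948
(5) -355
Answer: 3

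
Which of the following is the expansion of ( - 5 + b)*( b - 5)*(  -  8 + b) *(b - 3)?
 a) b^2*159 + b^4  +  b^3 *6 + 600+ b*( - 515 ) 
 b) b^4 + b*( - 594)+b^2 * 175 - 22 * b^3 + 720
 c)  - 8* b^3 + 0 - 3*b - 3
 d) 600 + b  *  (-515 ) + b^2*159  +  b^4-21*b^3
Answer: d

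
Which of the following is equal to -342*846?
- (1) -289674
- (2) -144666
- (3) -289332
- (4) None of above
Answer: 3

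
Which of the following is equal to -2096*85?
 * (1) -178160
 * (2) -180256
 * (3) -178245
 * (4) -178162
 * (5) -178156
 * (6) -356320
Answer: 1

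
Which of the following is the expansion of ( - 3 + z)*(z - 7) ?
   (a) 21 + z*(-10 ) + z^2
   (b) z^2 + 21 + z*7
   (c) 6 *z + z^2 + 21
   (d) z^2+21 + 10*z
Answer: a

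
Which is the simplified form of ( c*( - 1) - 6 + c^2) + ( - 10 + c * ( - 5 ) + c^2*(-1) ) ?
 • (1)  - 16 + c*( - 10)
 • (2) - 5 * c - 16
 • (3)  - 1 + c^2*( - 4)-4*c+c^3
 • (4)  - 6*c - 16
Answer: 4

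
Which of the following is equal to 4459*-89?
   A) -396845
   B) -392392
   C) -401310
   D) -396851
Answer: D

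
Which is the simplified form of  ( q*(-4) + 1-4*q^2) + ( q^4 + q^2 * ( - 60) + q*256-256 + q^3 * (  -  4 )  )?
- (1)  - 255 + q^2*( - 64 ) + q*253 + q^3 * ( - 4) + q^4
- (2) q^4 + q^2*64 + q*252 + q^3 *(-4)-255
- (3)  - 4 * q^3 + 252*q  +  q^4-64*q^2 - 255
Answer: 3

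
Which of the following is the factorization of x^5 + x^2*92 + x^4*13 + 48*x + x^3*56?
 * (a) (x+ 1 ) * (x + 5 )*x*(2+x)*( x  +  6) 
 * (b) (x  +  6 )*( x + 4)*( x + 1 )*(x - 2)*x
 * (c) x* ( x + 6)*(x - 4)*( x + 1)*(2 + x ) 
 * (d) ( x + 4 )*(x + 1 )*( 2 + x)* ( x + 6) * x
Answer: d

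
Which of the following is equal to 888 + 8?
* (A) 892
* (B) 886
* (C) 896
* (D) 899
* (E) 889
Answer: C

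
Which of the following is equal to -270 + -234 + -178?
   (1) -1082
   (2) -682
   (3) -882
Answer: 2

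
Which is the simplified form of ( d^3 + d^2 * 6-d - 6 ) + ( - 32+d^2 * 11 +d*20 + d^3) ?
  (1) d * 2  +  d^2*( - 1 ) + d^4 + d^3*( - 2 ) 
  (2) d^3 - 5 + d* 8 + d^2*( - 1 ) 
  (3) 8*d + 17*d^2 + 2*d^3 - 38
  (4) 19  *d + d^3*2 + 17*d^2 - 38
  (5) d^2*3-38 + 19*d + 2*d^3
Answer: 4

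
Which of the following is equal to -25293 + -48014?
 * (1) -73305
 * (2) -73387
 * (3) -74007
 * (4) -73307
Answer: 4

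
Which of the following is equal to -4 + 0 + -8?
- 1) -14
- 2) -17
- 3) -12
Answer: 3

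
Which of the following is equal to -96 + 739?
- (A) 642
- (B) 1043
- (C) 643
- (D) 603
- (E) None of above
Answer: C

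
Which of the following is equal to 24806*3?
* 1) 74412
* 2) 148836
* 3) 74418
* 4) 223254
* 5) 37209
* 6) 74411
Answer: 3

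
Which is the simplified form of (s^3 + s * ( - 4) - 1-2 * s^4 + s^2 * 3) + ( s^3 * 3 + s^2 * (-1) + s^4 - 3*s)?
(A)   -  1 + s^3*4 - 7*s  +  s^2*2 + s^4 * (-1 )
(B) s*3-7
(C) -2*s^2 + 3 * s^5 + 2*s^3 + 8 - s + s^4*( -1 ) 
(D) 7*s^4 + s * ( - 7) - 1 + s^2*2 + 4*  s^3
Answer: A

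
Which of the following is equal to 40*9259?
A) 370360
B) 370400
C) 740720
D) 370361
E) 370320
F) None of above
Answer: A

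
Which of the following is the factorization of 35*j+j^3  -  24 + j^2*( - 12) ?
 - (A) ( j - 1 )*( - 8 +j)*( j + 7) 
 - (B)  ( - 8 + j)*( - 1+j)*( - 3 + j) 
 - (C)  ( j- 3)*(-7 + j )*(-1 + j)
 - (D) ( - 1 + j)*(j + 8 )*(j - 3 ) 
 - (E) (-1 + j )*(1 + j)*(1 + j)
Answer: B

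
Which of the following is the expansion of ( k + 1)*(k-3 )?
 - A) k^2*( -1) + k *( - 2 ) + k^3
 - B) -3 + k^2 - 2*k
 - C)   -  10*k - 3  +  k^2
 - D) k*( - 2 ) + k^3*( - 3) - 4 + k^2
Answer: B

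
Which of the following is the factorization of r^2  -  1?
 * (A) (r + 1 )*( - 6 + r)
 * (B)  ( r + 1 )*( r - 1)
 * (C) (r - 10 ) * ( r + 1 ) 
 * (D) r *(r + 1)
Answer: B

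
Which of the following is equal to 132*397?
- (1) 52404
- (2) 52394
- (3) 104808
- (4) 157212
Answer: 1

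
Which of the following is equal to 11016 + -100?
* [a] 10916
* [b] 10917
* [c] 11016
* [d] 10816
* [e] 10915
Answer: a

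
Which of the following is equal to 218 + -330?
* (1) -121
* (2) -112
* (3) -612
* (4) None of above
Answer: 2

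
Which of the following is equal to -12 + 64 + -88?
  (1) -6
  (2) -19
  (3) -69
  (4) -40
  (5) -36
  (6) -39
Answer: 5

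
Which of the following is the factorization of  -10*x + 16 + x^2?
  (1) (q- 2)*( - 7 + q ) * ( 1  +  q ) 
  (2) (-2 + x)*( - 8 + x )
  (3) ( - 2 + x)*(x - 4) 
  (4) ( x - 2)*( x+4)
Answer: 2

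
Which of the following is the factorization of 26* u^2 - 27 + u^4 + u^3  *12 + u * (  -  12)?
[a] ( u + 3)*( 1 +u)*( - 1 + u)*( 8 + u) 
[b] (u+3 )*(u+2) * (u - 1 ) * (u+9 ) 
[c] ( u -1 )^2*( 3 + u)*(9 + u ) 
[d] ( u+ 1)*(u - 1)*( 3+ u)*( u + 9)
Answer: d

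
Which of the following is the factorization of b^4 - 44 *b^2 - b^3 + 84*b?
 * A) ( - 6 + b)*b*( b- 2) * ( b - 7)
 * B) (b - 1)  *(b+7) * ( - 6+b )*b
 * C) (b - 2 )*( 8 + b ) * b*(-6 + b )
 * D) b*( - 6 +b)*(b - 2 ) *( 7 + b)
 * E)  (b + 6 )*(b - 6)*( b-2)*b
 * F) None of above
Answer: D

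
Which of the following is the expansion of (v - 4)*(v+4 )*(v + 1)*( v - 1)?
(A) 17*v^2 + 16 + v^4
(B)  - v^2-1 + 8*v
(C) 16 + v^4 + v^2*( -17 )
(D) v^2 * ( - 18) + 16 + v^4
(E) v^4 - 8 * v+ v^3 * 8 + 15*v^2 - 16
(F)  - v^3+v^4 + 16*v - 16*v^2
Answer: C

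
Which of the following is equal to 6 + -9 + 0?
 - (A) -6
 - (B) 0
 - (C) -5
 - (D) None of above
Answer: D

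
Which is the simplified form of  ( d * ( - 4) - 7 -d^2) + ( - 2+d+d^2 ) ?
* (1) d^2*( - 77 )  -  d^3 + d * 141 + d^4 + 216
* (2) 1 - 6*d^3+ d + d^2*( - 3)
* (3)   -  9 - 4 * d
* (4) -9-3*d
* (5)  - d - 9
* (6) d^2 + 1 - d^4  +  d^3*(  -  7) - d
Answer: 4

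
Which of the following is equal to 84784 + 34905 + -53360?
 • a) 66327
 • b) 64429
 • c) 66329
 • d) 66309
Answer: c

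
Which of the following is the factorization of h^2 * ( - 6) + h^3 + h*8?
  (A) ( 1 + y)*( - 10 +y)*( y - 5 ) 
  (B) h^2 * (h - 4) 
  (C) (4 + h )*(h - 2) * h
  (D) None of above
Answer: D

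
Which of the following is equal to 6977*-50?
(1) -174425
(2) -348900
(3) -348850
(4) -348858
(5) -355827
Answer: 3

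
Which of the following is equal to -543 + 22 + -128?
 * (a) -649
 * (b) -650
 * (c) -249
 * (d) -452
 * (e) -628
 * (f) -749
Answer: a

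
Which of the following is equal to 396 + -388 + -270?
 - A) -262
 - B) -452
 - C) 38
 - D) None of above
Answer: A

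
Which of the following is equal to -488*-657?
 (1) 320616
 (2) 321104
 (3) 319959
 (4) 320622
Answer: 1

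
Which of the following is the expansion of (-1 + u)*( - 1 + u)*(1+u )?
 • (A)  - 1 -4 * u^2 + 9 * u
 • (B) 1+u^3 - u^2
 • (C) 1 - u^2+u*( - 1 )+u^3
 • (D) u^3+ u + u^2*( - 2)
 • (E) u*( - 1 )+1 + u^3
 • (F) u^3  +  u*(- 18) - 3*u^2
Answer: C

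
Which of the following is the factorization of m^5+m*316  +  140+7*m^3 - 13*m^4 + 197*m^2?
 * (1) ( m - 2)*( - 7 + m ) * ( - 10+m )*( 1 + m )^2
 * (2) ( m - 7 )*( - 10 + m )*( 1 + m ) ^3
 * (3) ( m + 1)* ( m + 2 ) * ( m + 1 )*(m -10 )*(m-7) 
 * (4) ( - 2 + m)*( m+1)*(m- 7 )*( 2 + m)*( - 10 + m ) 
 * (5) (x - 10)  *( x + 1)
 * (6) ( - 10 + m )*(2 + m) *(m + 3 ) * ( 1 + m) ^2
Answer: 3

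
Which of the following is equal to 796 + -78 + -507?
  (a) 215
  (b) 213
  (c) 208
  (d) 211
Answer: d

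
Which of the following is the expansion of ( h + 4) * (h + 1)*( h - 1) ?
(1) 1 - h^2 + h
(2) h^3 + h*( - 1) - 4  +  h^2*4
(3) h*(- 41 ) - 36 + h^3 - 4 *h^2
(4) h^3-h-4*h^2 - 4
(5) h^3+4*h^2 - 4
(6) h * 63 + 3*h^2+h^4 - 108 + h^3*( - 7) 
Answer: 2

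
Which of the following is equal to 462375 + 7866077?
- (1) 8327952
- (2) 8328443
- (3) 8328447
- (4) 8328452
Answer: 4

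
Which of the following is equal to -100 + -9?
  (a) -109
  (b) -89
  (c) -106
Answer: a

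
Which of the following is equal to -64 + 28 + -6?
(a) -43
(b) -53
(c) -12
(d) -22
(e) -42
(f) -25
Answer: e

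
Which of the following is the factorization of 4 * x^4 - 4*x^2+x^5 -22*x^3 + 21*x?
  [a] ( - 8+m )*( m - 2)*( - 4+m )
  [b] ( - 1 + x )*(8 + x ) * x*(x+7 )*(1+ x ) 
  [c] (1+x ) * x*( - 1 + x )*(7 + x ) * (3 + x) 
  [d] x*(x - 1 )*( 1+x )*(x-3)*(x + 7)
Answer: d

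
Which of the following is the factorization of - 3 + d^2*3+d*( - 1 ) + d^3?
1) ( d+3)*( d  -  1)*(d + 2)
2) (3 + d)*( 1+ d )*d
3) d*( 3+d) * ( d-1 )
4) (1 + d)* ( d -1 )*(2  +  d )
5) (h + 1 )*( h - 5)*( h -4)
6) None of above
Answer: 6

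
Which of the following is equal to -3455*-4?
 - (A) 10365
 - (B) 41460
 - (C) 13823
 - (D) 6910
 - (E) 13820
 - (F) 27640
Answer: E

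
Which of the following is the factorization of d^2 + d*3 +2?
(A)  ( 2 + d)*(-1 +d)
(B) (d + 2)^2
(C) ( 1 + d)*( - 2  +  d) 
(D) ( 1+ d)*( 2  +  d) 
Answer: D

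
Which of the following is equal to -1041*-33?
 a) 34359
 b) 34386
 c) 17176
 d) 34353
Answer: d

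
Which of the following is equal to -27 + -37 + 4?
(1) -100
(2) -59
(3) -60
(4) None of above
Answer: 3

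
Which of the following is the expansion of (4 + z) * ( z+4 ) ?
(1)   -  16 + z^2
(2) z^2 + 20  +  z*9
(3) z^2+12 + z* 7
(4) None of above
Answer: 4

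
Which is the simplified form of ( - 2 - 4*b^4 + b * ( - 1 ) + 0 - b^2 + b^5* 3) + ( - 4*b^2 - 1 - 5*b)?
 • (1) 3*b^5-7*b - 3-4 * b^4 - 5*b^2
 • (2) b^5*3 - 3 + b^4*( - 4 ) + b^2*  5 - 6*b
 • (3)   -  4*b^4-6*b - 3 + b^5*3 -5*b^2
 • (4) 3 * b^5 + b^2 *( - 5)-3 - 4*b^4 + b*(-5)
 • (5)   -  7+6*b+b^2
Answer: 3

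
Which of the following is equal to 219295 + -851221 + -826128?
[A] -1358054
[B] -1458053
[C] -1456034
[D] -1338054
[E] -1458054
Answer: E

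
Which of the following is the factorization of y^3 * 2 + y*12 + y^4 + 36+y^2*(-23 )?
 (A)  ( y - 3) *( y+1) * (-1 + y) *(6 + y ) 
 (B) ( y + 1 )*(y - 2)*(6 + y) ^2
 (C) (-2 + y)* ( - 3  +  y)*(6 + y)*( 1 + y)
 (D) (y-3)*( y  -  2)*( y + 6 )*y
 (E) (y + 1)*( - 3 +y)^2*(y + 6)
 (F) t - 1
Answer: C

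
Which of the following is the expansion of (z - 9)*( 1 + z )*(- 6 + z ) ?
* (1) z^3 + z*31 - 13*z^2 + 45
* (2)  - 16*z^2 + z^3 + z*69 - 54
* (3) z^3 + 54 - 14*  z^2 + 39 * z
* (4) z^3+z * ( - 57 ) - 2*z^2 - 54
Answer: 3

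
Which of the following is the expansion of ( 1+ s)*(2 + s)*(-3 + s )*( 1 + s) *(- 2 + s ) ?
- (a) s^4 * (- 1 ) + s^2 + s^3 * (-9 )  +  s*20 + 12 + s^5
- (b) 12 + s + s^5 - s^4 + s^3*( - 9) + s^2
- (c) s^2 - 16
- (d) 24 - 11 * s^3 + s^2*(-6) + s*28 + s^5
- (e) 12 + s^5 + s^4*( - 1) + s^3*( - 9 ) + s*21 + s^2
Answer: a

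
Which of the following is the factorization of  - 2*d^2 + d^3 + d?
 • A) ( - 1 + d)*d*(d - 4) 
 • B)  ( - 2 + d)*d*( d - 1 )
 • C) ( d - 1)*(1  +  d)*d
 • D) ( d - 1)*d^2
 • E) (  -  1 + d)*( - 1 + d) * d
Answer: E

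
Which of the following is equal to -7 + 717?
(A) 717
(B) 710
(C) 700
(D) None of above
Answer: B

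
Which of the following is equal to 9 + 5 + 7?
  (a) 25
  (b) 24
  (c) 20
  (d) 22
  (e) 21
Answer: e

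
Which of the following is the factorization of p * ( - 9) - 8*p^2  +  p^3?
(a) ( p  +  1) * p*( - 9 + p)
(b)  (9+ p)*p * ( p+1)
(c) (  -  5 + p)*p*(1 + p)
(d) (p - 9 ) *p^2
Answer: a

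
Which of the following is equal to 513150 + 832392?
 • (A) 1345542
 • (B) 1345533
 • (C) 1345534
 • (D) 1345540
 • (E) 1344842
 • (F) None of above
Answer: A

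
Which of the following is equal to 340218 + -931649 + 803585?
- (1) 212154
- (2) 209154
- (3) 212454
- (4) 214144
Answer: 1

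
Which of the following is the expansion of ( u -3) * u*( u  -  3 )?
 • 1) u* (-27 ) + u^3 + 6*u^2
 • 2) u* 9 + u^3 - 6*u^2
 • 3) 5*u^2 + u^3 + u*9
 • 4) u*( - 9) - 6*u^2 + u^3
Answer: 2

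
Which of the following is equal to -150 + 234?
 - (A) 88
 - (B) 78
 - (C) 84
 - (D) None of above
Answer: C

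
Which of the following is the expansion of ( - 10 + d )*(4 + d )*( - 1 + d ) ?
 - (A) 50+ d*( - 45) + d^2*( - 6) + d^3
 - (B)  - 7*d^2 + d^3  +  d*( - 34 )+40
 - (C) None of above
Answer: B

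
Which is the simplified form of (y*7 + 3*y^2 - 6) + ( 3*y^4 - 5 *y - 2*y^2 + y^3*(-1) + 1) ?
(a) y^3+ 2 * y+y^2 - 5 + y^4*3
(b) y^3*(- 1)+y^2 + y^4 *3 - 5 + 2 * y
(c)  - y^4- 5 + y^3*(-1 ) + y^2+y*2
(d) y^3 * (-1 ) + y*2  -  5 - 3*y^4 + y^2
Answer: b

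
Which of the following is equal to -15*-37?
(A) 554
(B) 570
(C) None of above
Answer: C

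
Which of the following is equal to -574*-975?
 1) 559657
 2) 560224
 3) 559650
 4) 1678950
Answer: 3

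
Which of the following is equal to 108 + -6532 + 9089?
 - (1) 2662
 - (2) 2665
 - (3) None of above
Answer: 2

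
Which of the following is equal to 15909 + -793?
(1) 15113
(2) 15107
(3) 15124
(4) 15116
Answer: 4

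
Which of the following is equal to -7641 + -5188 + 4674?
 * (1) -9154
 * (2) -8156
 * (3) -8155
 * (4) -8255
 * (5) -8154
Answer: 3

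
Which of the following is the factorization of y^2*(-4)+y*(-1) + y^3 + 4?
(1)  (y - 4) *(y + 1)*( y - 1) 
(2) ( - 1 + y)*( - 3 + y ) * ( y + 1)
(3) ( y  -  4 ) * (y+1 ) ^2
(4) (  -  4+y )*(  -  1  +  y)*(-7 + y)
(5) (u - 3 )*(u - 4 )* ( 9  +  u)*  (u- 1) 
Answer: 1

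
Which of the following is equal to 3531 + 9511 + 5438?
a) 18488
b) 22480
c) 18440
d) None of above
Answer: d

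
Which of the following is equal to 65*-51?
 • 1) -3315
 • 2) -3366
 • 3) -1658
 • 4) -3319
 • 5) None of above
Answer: 1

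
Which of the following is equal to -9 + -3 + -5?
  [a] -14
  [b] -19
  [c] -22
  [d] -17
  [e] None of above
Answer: d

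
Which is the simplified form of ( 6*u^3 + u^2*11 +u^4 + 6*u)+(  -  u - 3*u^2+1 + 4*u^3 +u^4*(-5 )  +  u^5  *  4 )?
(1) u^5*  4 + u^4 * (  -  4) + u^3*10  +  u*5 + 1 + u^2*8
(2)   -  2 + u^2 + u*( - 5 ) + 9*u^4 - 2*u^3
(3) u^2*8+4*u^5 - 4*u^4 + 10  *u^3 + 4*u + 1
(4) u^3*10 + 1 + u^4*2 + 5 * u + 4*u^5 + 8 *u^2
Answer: 1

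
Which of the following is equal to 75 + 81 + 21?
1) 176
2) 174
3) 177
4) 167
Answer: 3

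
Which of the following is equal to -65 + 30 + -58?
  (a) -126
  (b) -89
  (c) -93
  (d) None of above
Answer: c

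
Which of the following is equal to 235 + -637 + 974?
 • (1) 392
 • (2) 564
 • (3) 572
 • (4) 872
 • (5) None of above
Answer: 3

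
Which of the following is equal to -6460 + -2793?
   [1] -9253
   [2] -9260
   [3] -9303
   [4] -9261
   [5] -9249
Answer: 1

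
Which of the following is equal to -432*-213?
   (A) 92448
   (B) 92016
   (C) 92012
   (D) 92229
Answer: B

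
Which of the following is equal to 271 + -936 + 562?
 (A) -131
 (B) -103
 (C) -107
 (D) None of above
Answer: B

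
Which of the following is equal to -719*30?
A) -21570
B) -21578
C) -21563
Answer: A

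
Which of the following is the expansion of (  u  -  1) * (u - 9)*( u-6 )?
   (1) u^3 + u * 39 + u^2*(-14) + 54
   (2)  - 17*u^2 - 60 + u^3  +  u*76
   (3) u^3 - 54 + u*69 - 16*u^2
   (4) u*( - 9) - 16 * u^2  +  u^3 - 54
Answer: 3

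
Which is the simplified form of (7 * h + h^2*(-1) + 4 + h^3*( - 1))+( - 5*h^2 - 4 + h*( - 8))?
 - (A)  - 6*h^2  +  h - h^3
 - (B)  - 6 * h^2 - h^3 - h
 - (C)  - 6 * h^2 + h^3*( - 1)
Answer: B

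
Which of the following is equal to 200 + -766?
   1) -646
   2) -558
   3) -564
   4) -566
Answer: 4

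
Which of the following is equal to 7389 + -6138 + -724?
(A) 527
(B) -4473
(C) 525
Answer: A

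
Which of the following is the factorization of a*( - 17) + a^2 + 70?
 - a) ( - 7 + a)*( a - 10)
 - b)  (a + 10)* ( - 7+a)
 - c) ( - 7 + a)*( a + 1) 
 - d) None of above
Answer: a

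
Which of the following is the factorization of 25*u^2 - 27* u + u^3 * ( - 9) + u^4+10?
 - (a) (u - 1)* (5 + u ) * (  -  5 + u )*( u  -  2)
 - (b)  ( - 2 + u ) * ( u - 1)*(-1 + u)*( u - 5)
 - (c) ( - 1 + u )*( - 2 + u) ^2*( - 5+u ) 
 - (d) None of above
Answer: b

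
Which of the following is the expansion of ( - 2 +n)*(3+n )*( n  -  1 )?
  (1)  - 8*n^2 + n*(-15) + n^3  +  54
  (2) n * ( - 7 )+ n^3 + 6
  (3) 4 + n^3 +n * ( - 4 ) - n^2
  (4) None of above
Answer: 2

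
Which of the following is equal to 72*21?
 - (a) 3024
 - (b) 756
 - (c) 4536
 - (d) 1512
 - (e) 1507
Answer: d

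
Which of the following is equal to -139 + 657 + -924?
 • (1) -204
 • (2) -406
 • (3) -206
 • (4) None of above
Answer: 2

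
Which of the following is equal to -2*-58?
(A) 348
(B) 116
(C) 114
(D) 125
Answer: B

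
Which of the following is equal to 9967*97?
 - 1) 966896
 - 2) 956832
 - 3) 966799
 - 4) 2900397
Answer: 3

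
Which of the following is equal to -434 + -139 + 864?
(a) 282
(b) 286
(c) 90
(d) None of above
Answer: d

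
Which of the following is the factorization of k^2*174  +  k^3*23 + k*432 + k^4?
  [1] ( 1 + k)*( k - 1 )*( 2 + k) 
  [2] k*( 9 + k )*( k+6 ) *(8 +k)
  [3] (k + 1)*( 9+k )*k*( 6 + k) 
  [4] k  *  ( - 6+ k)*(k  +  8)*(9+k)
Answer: 2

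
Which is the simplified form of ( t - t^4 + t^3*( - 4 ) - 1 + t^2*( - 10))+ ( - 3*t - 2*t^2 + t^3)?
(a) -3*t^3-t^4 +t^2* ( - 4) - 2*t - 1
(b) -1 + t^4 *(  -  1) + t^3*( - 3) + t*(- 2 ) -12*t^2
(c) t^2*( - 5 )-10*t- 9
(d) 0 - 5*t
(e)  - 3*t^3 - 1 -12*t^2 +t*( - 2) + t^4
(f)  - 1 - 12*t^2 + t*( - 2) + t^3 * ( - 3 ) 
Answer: b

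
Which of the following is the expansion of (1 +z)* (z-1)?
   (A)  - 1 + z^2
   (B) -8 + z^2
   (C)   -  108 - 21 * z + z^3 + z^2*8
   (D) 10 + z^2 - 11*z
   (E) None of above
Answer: A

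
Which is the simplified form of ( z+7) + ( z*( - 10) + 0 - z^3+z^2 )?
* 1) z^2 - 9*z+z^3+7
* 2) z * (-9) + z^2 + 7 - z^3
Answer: 2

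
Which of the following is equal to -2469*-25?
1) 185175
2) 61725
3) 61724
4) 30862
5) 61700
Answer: 2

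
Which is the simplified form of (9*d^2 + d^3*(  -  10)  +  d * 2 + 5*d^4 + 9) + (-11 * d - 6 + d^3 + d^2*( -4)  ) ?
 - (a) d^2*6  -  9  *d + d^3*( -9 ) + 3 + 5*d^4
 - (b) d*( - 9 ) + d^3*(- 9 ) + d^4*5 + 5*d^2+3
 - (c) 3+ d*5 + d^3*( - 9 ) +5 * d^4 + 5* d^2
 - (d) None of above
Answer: b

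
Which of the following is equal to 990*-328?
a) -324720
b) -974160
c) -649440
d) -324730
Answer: a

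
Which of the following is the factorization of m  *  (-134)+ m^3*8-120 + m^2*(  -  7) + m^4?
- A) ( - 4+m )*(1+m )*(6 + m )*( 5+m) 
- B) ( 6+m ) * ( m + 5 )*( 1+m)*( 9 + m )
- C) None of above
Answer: A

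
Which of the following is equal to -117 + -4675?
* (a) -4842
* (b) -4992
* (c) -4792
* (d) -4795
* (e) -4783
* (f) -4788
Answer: c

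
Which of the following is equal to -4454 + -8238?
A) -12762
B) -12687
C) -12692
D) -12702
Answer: C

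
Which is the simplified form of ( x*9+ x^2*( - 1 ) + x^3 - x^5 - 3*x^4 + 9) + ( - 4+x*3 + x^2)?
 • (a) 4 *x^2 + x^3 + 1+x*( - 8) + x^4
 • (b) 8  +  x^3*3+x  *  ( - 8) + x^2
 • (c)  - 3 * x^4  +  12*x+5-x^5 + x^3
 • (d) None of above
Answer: c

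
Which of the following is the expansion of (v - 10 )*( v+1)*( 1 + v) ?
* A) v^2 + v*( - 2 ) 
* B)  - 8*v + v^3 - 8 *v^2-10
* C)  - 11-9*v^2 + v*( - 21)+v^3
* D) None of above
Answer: D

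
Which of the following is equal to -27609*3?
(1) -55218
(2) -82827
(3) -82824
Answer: 2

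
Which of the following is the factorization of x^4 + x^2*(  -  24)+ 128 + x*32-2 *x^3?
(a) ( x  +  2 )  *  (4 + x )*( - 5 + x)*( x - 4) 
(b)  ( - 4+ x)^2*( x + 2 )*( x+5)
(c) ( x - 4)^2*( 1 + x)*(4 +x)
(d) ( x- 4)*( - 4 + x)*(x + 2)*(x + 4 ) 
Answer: d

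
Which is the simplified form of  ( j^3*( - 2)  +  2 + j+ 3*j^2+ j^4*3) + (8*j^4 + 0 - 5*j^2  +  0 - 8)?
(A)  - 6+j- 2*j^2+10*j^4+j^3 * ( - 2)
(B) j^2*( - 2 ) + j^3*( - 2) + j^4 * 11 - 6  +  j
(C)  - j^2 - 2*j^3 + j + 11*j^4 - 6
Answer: B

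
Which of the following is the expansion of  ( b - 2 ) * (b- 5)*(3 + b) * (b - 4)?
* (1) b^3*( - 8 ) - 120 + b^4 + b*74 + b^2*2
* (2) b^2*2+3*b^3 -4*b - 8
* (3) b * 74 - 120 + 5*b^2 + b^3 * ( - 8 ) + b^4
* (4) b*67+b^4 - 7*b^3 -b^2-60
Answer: 3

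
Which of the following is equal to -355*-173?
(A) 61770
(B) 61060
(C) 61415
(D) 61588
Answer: C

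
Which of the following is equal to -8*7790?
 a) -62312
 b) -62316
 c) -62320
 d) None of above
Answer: c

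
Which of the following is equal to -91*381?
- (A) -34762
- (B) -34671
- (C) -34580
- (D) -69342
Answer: B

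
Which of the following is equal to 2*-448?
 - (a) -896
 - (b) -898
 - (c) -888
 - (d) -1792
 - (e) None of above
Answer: a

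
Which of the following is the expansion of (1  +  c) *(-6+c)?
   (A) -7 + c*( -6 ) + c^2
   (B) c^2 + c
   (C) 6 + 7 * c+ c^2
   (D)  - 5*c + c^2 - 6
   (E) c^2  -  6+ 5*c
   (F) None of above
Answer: D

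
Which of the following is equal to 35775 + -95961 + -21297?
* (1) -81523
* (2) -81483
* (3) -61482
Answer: 2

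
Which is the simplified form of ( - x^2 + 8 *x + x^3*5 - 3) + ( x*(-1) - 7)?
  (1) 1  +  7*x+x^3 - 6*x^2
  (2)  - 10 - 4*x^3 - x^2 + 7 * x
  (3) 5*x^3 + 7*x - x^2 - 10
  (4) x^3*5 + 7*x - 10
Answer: 3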